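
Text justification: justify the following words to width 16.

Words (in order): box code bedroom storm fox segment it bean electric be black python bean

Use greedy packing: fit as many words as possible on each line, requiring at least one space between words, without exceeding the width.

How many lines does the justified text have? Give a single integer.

Line 1: ['box', 'code', 'bedroom'] (min_width=16, slack=0)
Line 2: ['storm', 'fox'] (min_width=9, slack=7)
Line 3: ['segment', 'it', 'bean'] (min_width=15, slack=1)
Line 4: ['electric', 'be'] (min_width=11, slack=5)
Line 5: ['black', 'python'] (min_width=12, slack=4)
Line 6: ['bean'] (min_width=4, slack=12)
Total lines: 6

Answer: 6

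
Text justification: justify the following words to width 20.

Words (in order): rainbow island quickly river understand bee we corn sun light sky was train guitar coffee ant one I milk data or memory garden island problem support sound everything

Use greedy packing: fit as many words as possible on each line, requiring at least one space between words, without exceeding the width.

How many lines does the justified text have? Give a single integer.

Answer: 10

Derivation:
Line 1: ['rainbow', 'island'] (min_width=14, slack=6)
Line 2: ['quickly', 'river'] (min_width=13, slack=7)
Line 3: ['understand', 'bee', 'we'] (min_width=17, slack=3)
Line 4: ['corn', 'sun', 'light', 'sky'] (min_width=18, slack=2)
Line 5: ['was', 'train', 'guitar'] (min_width=16, slack=4)
Line 6: ['coffee', 'ant', 'one', 'I'] (min_width=16, slack=4)
Line 7: ['milk', 'data', 'or', 'memory'] (min_width=19, slack=1)
Line 8: ['garden', 'island'] (min_width=13, slack=7)
Line 9: ['problem', 'support'] (min_width=15, slack=5)
Line 10: ['sound', 'everything'] (min_width=16, slack=4)
Total lines: 10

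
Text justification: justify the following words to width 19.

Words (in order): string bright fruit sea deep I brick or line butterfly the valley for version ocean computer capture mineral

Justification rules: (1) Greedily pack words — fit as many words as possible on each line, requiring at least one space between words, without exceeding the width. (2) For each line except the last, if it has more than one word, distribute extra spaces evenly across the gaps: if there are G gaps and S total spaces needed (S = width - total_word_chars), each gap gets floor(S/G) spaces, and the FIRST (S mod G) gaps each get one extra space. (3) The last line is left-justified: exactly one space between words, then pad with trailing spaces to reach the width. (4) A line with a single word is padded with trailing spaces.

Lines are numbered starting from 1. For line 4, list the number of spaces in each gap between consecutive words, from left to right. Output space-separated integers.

Answer: 2 1

Derivation:
Line 1: ['string', 'bright', 'fruit'] (min_width=19, slack=0)
Line 2: ['sea', 'deep', 'I', 'brick', 'or'] (min_width=19, slack=0)
Line 3: ['line', 'butterfly', 'the'] (min_width=18, slack=1)
Line 4: ['valley', 'for', 'version'] (min_width=18, slack=1)
Line 5: ['ocean', 'computer'] (min_width=14, slack=5)
Line 6: ['capture', 'mineral'] (min_width=15, slack=4)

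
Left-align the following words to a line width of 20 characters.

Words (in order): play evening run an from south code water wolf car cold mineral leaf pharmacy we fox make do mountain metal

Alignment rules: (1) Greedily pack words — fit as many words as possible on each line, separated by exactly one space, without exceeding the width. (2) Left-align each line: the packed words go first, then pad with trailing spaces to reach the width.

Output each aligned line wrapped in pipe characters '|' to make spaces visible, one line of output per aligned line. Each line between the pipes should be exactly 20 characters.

Answer: |play evening run an |
|from south code     |
|water wolf car cold |
|mineral leaf        |
|pharmacy we fox make|
|do mountain metal   |

Derivation:
Line 1: ['play', 'evening', 'run', 'an'] (min_width=19, slack=1)
Line 2: ['from', 'south', 'code'] (min_width=15, slack=5)
Line 3: ['water', 'wolf', 'car', 'cold'] (min_width=19, slack=1)
Line 4: ['mineral', 'leaf'] (min_width=12, slack=8)
Line 5: ['pharmacy', 'we', 'fox', 'make'] (min_width=20, slack=0)
Line 6: ['do', 'mountain', 'metal'] (min_width=17, slack=3)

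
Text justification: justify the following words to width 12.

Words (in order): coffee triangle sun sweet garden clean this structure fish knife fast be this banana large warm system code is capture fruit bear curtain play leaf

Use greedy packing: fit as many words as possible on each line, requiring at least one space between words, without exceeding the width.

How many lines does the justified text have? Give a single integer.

Answer: 14

Derivation:
Line 1: ['coffee'] (min_width=6, slack=6)
Line 2: ['triangle', 'sun'] (min_width=12, slack=0)
Line 3: ['sweet', 'garden'] (min_width=12, slack=0)
Line 4: ['clean', 'this'] (min_width=10, slack=2)
Line 5: ['structure'] (min_width=9, slack=3)
Line 6: ['fish', 'knife'] (min_width=10, slack=2)
Line 7: ['fast', 'be', 'this'] (min_width=12, slack=0)
Line 8: ['banana', 'large'] (min_width=12, slack=0)
Line 9: ['warm', 'system'] (min_width=11, slack=1)
Line 10: ['code', 'is'] (min_width=7, slack=5)
Line 11: ['capture'] (min_width=7, slack=5)
Line 12: ['fruit', 'bear'] (min_width=10, slack=2)
Line 13: ['curtain', 'play'] (min_width=12, slack=0)
Line 14: ['leaf'] (min_width=4, slack=8)
Total lines: 14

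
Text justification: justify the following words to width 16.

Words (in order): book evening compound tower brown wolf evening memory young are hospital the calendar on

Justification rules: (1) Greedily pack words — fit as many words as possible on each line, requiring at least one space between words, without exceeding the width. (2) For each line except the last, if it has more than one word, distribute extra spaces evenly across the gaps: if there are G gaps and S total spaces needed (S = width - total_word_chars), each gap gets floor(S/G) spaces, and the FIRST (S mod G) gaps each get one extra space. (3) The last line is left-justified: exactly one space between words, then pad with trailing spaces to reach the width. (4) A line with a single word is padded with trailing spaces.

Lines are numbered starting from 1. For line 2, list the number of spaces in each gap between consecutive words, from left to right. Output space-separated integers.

Answer: 3

Derivation:
Line 1: ['book', 'evening'] (min_width=12, slack=4)
Line 2: ['compound', 'tower'] (min_width=14, slack=2)
Line 3: ['brown', 'wolf'] (min_width=10, slack=6)
Line 4: ['evening', 'memory'] (min_width=14, slack=2)
Line 5: ['young', 'are'] (min_width=9, slack=7)
Line 6: ['hospital', 'the'] (min_width=12, slack=4)
Line 7: ['calendar', 'on'] (min_width=11, slack=5)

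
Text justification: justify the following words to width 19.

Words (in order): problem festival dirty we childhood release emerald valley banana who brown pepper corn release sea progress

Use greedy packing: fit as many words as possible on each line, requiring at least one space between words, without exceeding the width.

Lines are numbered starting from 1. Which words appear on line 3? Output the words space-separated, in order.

Line 1: ['problem', 'festival'] (min_width=16, slack=3)
Line 2: ['dirty', 'we', 'childhood'] (min_width=18, slack=1)
Line 3: ['release', 'emerald'] (min_width=15, slack=4)
Line 4: ['valley', 'banana', 'who'] (min_width=17, slack=2)
Line 5: ['brown', 'pepper', 'corn'] (min_width=17, slack=2)
Line 6: ['release', 'sea'] (min_width=11, slack=8)
Line 7: ['progress'] (min_width=8, slack=11)

Answer: release emerald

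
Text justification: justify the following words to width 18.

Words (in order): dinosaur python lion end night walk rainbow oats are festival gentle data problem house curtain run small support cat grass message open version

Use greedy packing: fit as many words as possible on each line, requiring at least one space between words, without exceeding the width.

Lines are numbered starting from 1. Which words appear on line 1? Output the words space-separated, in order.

Line 1: ['dinosaur', 'python'] (min_width=15, slack=3)
Line 2: ['lion', 'end', 'night'] (min_width=14, slack=4)
Line 3: ['walk', 'rainbow', 'oats'] (min_width=17, slack=1)
Line 4: ['are', 'festival'] (min_width=12, slack=6)
Line 5: ['gentle', 'data'] (min_width=11, slack=7)
Line 6: ['problem', 'house'] (min_width=13, slack=5)
Line 7: ['curtain', 'run', 'small'] (min_width=17, slack=1)
Line 8: ['support', 'cat', 'grass'] (min_width=17, slack=1)
Line 9: ['message', 'open'] (min_width=12, slack=6)
Line 10: ['version'] (min_width=7, slack=11)

Answer: dinosaur python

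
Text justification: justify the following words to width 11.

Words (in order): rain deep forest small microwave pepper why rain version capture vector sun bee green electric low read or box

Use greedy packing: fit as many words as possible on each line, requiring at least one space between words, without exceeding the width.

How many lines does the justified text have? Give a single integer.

Answer: 13

Derivation:
Line 1: ['rain', 'deep'] (min_width=9, slack=2)
Line 2: ['forest'] (min_width=6, slack=5)
Line 3: ['small'] (min_width=5, slack=6)
Line 4: ['microwave'] (min_width=9, slack=2)
Line 5: ['pepper', 'why'] (min_width=10, slack=1)
Line 6: ['rain'] (min_width=4, slack=7)
Line 7: ['version'] (min_width=7, slack=4)
Line 8: ['capture'] (min_width=7, slack=4)
Line 9: ['vector', 'sun'] (min_width=10, slack=1)
Line 10: ['bee', 'green'] (min_width=9, slack=2)
Line 11: ['electric'] (min_width=8, slack=3)
Line 12: ['low', 'read', 'or'] (min_width=11, slack=0)
Line 13: ['box'] (min_width=3, slack=8)
Total lines: 13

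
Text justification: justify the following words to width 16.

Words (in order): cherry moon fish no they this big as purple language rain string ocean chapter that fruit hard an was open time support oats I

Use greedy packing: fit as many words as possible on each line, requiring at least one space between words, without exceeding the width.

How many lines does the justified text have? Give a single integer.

Answer: 9

Derivation:
Line 1: ['cherry', 'moon', 'fish'] (min_width=16, slack=0)
Line 2: ['no', 'they', 'this', 'big'] (min_width=16, slack=0)
Line 3: ['as', 'purple'] (min_width=9, slack=7)
Line 4: ['language', 'rain'] (min_width=13, slack=3)
Line 5: ['string', 'ocean'] (min_width=12, slack=4)
Line 6: ['chapter', 'that'] (min_width=12, slack=4)
Line 7: ['fruit', 'hard', 'an'] (min_width=13, slack=3)
Line 8: ['was', 'open', 'time'] (min_width=13, slack=3)
Line 9: ['support', 'oats', 'I'] (min_width=14, slack=2)
Total lines: 9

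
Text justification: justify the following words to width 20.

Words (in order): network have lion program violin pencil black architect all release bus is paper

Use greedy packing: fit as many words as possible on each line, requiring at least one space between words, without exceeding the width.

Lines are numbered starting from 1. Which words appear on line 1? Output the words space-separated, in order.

Answer: network have lion

Derivation:
Line 1: ['network', 'have', 'lion'] (min_width=17, slack=3)
Line 2: ['program', 'violin'] (min_width=14, slack=6)
Line 3: ['pencil', 'black'] (min_width=12, slack=8)
Line 4: ['architect', 'all'] (min_width=13, slack=7)
Line 5: ['release', 'bus', 'is', 'paper'] (min_width=20, slack=0)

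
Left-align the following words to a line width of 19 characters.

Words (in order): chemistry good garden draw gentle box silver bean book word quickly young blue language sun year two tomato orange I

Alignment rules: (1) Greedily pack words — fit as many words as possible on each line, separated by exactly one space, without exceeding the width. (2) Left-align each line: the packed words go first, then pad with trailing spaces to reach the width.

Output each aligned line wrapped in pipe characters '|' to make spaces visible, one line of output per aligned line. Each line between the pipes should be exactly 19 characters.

Line 1: ['chemistry', 'good'] (min_width=14, slack=5)
Line 2: ['garden', 'draw', 'gentle'] (min_width=18, slack=1)
Line 3: ['box', 'silver', 'bean'] (min_width=15, slack=4)
Line 4: ['book', 'word', 'quickly'] (min_width=17, slack=2)
Line 5: ['young', 'blue', 'language'] (min_width=19, slack=0)
Line 6: ['sun', 'year', 'two', 'tomato'] (min_width=19, slack=0)
Line 7: ['orange', 'I'] (min_width=8, slack=11)

Answer: |chemistry good     |
|garden draw gentle |
|box silver bean    |
|book word quickly  |
|young blue language|
|sun year two tomato|
|orange I           |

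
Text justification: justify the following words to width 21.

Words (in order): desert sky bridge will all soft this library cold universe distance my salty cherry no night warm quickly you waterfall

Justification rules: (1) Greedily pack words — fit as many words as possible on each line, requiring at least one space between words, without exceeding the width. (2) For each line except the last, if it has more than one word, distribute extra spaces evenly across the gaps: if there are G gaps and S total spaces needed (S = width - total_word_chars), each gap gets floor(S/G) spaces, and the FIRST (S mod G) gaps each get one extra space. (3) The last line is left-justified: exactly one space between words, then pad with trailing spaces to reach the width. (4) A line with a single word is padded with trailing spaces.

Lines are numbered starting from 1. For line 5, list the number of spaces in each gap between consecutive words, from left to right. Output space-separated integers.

Line 1: ['desert', 'sky', 'bridge'] (min_width=17, slack=4)
Line 2: ['will', 'all', 'soft', 'this'] (min_width=18, slack=3)
Line 3: ['library', 'cold', 'universe'] (min_width=21, slack=0)
Line 4: ['distance', 'my', 'salty'] (min_width=17, slack=4)
Line 5: ['cherry', 'no', 'night', 'warm'] (min_width=20, slack=1)
Line 6: ['quickly', 'you', 'waterfall'] (min_width=21, slack=0)

Answer: 2 1 1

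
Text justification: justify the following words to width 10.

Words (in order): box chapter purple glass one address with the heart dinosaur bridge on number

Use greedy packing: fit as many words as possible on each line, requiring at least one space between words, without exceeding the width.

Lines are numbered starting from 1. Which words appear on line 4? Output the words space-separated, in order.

Line 1: ['box'] (min_width=3, slack=7)
Line 2: ['chapter'] (min_width=7, slack=3)
Line 3: ['purple'] (min_width=6, slack=4)
Line 4: ['glass', 'one'] (min_width=9, slack=1)
Line 5: ['address'] (min_width=7, slack=3)
Line 6: ['with', 'the'] (min_width=8, slack=2)
Line 7: ['heart'] (min_width=5, slack=5)
Line 8: ['dinosaur'] (min_width=8, slack=2)
Line 9: ['bridge', 'on'] (min_width=9, slack=1)
Line 10: ['number'] (min_width=6, slack=4)

Answer: glass one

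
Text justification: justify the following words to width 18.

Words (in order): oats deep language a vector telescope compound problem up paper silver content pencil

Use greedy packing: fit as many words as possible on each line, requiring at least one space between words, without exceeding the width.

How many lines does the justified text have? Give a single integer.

Line 1: ['oats', 'deep', 'language'] (min_width=18, slack=0)
Line 2: ['a', 'vector', 'telescope'] (min_width=18, slack=0)
Line 3: ['compound', 'problem'] (min_width=16, slack=2)
Line 4: ['up', 'paper', 'silver'] (min_width=15, slack=3)
Line 5: ['content', 'pencil'] (min_width=14, slack=4)
Total lines: 5

Answer: 5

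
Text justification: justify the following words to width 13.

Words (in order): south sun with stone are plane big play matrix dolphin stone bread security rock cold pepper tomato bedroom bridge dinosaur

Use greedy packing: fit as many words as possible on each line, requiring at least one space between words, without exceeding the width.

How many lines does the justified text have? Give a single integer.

Line 1: ['south', 'sun'] (min_width=9, slack=4)
Line 2: ['with', 'stone'] (min_width=10, slack=3)
Line 3: ['are', 'plane', 'big'] (min_width=13, slack=0)
Line 4: ['play', 'matrix'] (min_width=11, slack=2)
Line 5: ['dolphin', 'stone'] (min_width=13, slack=0)
Line 6: ['bread'] (min_width=5, slack=8)
Line 7: ['security', 'rock'] (min_width=13, slack=0)
Line 8: ['cold', 'pepper'] (min_width=11, slack=2)
Line 9: ['tomato'] (min_width=6, slack=7)
Line 10: ['bedroom'] (min_width=7, slack=6)
Line 11: ['bridge'] (min_width=6, slack=7)
Line 12: ['dinosaur'] (min_width=8, slack=5)
Total lines: 12

Answer: 12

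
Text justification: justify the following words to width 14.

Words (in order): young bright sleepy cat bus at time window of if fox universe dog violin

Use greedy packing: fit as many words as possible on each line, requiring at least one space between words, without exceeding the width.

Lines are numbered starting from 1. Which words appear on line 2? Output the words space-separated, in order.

Line 1: ['young', 'bright'] (min_width=12, slack=2)
Line 2: ['sleepy', 'cat', 'bus'] (min_width=14, slack=0)
Line 3: ['at', 'time', 'window'] (min_width=14, slack=0)
Line 4: ['of', 'if', 'fox'] (min_width=9, slack=5)
Line 5: ['universe', 'dog'] (min_width=12, slack=2)
Line 6: ['violin'] (min_width=6, slack=8)

Answer: sleepy cat bus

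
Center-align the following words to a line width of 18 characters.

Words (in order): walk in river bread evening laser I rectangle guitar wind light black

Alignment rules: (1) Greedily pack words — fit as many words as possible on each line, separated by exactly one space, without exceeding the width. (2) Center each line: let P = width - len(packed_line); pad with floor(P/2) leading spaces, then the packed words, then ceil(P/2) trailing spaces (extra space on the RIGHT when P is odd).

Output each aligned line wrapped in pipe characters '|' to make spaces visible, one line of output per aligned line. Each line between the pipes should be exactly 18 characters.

Answer: |  walk in river   |
|  bread evening   |
|laser I rectangle |
|guitar wind light |
|      black       |

Derivation:
Line 1: ['walk', 'in', 'river'] (min_width=13, slack=5)
Line 2: ['bread', 'evening'] (min_width=13, slack=5)
Line 3: ['laser', 'I', 'rectangle'] (min_width=17, slack=1)
Line 4: ['guitar', 'wind', 'light'] (min_width=17, slack=1)
Line 5: ['black'] (min_width=5, slack=13)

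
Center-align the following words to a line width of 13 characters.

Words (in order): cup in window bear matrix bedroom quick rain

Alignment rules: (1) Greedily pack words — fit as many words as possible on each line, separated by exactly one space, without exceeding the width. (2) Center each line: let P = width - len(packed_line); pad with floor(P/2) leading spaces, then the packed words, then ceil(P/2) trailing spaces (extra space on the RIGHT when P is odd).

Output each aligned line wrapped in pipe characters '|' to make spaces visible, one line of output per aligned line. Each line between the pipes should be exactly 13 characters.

Answer: |cup in window|
| bear matrix |
|bedroom quick|
|    rain     |

Derivation:
Line 1: ['cup', 'in', 'window'] (min_width=13, slack=0)
Line 2: ['bear', 'matrix'] (min_width=11, slack=2)
Line 3: ['bedroom', 'quick'] (min_width=13, slack=0)
Line 4: ['rain'] (min_width=4, slack=9)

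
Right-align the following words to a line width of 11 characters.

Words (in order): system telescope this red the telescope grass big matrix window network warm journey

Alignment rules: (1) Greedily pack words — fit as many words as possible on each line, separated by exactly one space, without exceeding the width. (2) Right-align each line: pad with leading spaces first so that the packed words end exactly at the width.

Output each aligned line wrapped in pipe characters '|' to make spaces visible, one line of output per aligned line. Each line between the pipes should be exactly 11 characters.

Answer: |     system|
|  telescope|
|   this red|
|        the|
|  telescope|
|  grass big|
|     matrix|
|     window|
|    network|
|       warm|
|    journey|

Derivation:
Line 1: ['system'] (min_width=6, slack=5)
Line 2: ['telescope'] (min_width=9, slack=2)
Line 3: ['this', 'red'] (min_width=8, slack=3)
Line 4: ['the'] (min_width=3, slack=8)
Line 5: ['telescope'] (min_width=9, slack=2)
Line 6: ['grass', 'big'] (min_width=9, slack=2)
Line 7: ['matrix'] (min_width=6, slack=5)
Line 8: ['window'] (min_width=6, slack=5)
Line 9: ['network'] (min_width=7, slack=4)
Line 10: ['warm'] (min_width=4, slack=7)
Line 11: ['journey'] (min_width=7, slack=4)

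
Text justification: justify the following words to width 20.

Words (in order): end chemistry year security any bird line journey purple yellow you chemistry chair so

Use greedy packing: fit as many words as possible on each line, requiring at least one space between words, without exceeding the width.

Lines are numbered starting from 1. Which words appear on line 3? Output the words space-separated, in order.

Answer: line journey purple

Derivation:
Line 1: ['end', 'chemistry', 'year'] (min_width=18, slack=2)
Line 2: ['security', 'any', 'bird'] (min_width=17, slack=3)
Line 3: ['line', 'journey', 'purple'] (min_width=19, slack=1)
Line 4: ['yellow', 'you', 'chemistry'] (min_width=20, slack=0)
Line 5: ['chair', 'so'] (min_width=8, slack=12)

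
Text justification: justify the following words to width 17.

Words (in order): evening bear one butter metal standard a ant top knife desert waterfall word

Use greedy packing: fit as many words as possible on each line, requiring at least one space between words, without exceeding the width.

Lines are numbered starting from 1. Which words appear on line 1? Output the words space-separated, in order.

Line 1: ['evening', 'bear', 'one'] (min_width=16, slack=1)
Line 2: ['butter', 'metal'] (min_width=12, slack=5)
Line 3: ['standard', 'a', 'ant'] (min_width=14, slack=3)
Line 4: ['top', 'knife', 'desert'] (min_width=16, slack=1)
Line 5: ['waterfall', 'word'] (min_width=14, slack=3)

Answer: evening bear one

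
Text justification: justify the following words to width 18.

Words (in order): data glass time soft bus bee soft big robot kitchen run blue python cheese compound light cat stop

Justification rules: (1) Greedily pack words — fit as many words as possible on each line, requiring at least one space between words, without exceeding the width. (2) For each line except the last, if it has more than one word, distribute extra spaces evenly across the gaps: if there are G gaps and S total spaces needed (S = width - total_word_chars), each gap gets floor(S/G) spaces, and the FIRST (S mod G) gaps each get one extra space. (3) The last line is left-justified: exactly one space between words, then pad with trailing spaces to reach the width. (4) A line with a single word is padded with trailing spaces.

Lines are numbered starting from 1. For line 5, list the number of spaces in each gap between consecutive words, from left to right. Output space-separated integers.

Line 1: ['data', 'glass', 'time'] (min_width=15, slack=3)
Line 2: ['soft', 'bus', 'bee', 'soft'] (min_width=17, slack=1)
Line 3: ['big', 'robot', 'kitchen'] (min_width=17, slack=1)
Line 4: ['run', 'blue', 'python'] (min_width=15, slack=3)
Line 5: ['cheese', 'compound'] (min_width=15, slack=3)
Line 6: ['light', 'cat', 'stop'] (min_width=14, slack=4)

Answer: 4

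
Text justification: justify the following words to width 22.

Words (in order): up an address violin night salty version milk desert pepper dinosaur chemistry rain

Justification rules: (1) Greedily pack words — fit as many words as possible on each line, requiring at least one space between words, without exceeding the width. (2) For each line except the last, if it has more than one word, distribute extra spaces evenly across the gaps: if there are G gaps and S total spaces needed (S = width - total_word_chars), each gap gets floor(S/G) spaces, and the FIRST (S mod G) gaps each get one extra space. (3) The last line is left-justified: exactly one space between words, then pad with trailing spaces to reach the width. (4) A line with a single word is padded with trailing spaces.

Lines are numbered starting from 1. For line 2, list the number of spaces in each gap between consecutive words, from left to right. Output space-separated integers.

Line 1: ['up', 'an', 'address', 'violin'] (min_width=20, slack=2)
Line 2: ['night', 'salty', 'version'] (min_width=19, slack=3)
Line 3: ['milk', 'desert', 'pepper'] (min_width=18, slack=4)
Line 4: ['dinosaur', 'chemistry'] (min_width=18, slack=4)
Line 5: ['rain'] (min_width=4, slack=18)

Answer: 3 2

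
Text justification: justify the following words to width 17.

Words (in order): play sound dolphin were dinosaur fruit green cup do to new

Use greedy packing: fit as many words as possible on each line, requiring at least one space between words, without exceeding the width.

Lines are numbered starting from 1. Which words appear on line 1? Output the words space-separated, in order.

Answer: play sound

Derivation:
Line 1: ['play', 'sound'] (min_width=10, slack=7)
Line 2: ['dolphin', 'were'] (min_width=12, slack=5)
Line 3: ['dinosaur', 'fruit'] (min_width=14, slack=3)
Line 4: ['green', 'cup', 'do', 'to'] (min_width=15, slack=2)
Line 5: ['new'] (min_width=3, slack=14)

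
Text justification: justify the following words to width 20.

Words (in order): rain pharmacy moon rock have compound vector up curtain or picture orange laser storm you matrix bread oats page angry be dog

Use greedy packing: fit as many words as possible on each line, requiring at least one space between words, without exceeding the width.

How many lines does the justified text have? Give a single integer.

Line 1: ['rain', 'pharmacy', 'moon'] (min_width=18, slack=2)
Line 2: ['rock', 'have', 'compound'] (min_width=18, slack=2)
Line 3: ['vector', 'up', 'curtain', 'or'] (min_width=20, slack=0)
Line 4: ['picture', 'orange', 'laser'] (min_width=20, slack=0)
Line 5: ['storm', 'you', 'matrix'] (min_width=16, slack=4)
Line 6: ['bread', 'oats', 'page'] (min_width=15, slack=5)
Line 7: ['angry', 'be', 'dog'] (min_width=12, slack=8)
Total lines: 7

Answer: 7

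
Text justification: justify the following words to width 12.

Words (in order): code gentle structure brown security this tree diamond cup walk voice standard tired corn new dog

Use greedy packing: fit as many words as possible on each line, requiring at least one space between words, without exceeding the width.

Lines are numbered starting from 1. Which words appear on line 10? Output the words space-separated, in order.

Line 1: ['code', 'gentle'] (min_width=11, slack=1)
Line 2: ['structure'] (min_width=9, slack=3)
Line 3: ['brown'] (min_width=5, slack=7)
Line 4: ['security'] (min_width=8, slack=4)
Line 5: ['this', 'tree'] (min_width=9, slack=3)
Line 6: ['diamond', 'cup'] (min_width=11, slack=1)
Line 7: ['walk', 'voice'] (min_width=10, slack=2)
Line 8: ['standard'] (min_width=8, slack=4)
Line 9: ['tired', 'corn'] (min_width=10, slack=2)
Line 10: ['new', 'dog'] (min_width=7, slack=5)

Answer: new dog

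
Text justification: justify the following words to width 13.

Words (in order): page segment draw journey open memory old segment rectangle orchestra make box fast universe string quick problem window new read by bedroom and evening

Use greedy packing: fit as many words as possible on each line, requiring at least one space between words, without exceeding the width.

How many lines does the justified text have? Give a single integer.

Line 1: ['page', 'segment'] (min_width=12, slack=1)
Line 2: ['draw', 'journey'] (min_width=12, slack=1)
Line 3: ['open', 'memory'] (min_width=11, slack=2)
Line 4: ['old', 'segment'] (min_width=11, slack=2)
Line 5: ['rectangle'] (min_width=9, slack=4)
Line 6: ['orchestra'] (min_width=9, slack=4)
Line 7: ['make', 'box', 'fast'] (min_width=13, slack=0)
Line 8: ['universe'] (min_width=8, slack=5)
Line 9: ['string', 'quick'] (min_width=12, slack=1)
Line 10: ['problem'] (min_width=7, slack=6)
Line 11: ['window', 'new'] (min_width=10, slack=3)
Line 12: ['read', 'by'] (min_width=7, slack=6)
Line 13: ['bedroom', 'and'] (min_width=11, slack=2)
Line 14: ['evening'] (min_width=7, slack=6)
Total lines: 14

Answer: 14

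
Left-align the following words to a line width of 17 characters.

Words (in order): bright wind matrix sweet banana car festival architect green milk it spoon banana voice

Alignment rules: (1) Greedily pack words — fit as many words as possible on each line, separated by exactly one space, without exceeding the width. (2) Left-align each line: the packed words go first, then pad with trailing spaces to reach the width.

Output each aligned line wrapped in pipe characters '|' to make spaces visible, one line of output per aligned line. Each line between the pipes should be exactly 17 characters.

Answer: |bright wind      |
|matrix sweet     |
|banana car       |
|festival         |
|architect green  |
|milk it spoon    |
|banana voice     |

Derivation:
Line 1: ['bright', 'wind'] (min_width=11, slack=6)
Line 2: ['matrix', 'sweet'] (min_width=12, slack=5)
Line 3: ['banana', 'car'] (min_width=10, slack=7)
Line 4: ['festival'] (min_width=8, slack=9)
Line 5: ['architect', 'green'] (min_width=15, slack=2)
Line 6: ['milk', 'it', 'spoon'] (min_width=13, slack=4)
Line 7: ['banana', 'voice'] (min_width=12, slack=5)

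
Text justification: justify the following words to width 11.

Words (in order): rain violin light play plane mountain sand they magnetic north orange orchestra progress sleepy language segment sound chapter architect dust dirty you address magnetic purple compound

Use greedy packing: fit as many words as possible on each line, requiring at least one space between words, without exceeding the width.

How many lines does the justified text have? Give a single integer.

Answer: 21

Derivation:
Line 1: ['rain', 'violin'] (min_width=11, slack=0)
Line 2: ['light', 'play'] (min_width=10, slack=1)
Line 3: ['plane'] (min_width=5, slack=6)
Line 4: ['mountain'] (min_width=8, slack=3)
Line 5: ['sand', 'they'] (min_width=9, slack=2)
Line 6: ['magnetic'] (min_width=8, slack=3)
Line 7: ['north'] (min_width=5, slack=6)
Line 8: ['orange'] (min_width=6, slack=5)
Line 9: ['orchestra'] (min_width=9, slack=2)
Line 10: ['progress'] (min_width=8, slack=3)
Line 11: ['sleepy'] (min_width=6, slack=5)
Line 12: ['language'] (min_width=8, slack=3)
Line 13: ['segment'] (min_width=7, slack=4)
Line 14: ['sound'] (min_width=5, slack=6)
Line 15: ['chapter'] (min_width=7, slack=4)
Line 16: ['architect'] (min_width=9, slack=2)
Line 17: ['dust', 'dirty'] (min_width=10, slack=1)
Line 18: ['you', 'address'] (min_width=11, slack=0)
Line 19: ['magnetic'] (min_width=8, slack=3)
Line 20: ['purple'] (min_width=6, slack=5)
Line 21: ['compound'] (min_width=8, slack=3)
Total lines: 21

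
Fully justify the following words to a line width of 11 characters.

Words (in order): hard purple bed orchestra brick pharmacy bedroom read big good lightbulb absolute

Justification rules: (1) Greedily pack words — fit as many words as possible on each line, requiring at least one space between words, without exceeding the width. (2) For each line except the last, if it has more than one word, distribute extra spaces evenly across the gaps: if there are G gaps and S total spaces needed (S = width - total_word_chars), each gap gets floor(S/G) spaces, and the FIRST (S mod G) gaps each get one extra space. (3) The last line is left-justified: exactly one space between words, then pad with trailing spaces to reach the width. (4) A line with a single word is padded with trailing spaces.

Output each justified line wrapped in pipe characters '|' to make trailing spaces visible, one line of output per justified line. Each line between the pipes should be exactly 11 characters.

Line 1: ['hard', 'purple'] (min_width=11, slack=0)
Line 2: ['bed'] (min_width=3, slack=8)
Line 3: ['orchestra'] (min_width=9, slack=2)
Line 4: ['brick'] (min_width=5, slack=6)
Line 5: ['pharmacy'] (min_width=8, slack=3)
Line 6: ['bedroom'] (min_width=7, slack=4)
Line 7: ['read', 'big'] (min_width=8, slack=3)
Line 8: ['good'] (min_width=4, slack=7)
Line 9: ['lightbulb'] (min_width=9, slack=2)
Line 10: ['absolute'] (min_width=8, slack=3)

Answer: |hard purple|
|bed        |
|orchestra  |
|brick      |
|pharmacy   |
|bedroom    |
|read    big|
|good       |
|lightbulb  |
|absolute   |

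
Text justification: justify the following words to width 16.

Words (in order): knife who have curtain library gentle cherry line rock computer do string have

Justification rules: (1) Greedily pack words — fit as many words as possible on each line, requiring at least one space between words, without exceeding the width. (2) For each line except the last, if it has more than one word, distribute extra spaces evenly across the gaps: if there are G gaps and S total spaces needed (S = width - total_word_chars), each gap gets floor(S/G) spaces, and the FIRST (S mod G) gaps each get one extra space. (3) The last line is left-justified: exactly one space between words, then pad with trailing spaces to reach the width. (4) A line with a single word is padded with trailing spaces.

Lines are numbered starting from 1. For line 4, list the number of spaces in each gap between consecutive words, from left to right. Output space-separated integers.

Answer: 8

Derivation:
Line 1: ['knife', 'who', 'have'] (min_width=14, slack=2)
Line 2: ['curtain', 'library'] (min_width=15, slack=1)
Line 3: ['gentle', 'cherry'] (min_width=13, slack=3)
Line 4: ['line', 'rock'] (min_width=9, slack=7)
Line 5: ['computer', 'do'] (min_width=11, slack=5)
Line 6: ['string', 'have'] (min_width=11, slack=5)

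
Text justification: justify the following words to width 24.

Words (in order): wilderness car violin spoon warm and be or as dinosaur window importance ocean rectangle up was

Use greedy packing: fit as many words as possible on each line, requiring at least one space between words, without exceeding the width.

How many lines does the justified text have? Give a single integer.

Line 1: ['wilderness', 'car', 'violin'] (min_width=21, slack=3)
Line 2: ['spoon', 'warm', 'and', 'be', 'or', 'as'] (min_width=23, slack=1)
Line 3: ['dinosaur', 'window'] (min_width=15, slack=9)
Line 4: ['importance', 'ocean'] (min_width=16, slack=8)
Line 5: ['rectangle', 'up', 'was'] (min_width=16, slack=8)
Total lines: 5

Answer: 5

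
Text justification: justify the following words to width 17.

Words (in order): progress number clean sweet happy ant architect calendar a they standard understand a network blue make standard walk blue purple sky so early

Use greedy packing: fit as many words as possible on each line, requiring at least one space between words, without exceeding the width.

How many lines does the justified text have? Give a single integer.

Line 1: ['progress', 'number'] (min_width=15, slack=2)
Line 2: ['clean', 'sweet', 'happy'] (min_width=17, slack=0)
Line 3: ['ant', 'architect'] (min_width=13, slack=4)
Line 4: ['calendar', 'a', 'they'] (min_width=15, slack=2)
Line 5: ['standard'] (min_width=8, slack=9)
Line 6: ['understand', 'a'] (min_width=12, slack=5)
Line 7: ['network', 'blue', 'make'] (min_width=17, slack=0)
Line 8: ['standard', 'walk'] (min_width=13, slack=4)
Line 9: ['blue', 'purple', 'sky'] (min_width=15, slack=2)
Line 10: ['so', 'early'] (min_width=8, slack=9)
Total lines: 10

Answer: 10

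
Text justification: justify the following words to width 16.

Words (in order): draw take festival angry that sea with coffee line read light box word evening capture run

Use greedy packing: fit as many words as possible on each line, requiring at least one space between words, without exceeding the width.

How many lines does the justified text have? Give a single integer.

Answer: 7

Derivation:
Line 1: ['draw', 'take'] (min_width=9, slack=7)
Line 2: ['festival', 'angry'] (min_width=14, slack=2)
Line 3: ['that', 'sea', 'with'] (min_width=13, slack=3)
Line 4: ['coffee', 'line', 'read'] (min_width=16, slack=0)
Line 5: ['light', 'box', 'word'] (min_width=14, slack=2)
Line 6: ['evening', 'capture'] (min_width=15, slack=1)
Line 7: ['run'] (min_width=3, slack=13)
Total lines: 7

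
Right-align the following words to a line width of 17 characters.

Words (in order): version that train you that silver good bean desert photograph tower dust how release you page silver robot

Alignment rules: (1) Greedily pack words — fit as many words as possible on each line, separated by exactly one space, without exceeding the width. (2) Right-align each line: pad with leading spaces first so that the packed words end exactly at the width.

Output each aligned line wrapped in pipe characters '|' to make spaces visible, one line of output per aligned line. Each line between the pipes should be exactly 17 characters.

Line 1: ['version', 'that'] (min_width=12, slack=5)
Line 2: ['train', 'you', 'that'] (min_width=14, slack=3)
Line 3: ['silver', 'good', 'bean'] (min_width=16, slack=1)
Line 4: ['desert', 'photograph'] (min_width=17, slack=0)
Line 5: ['tower', 'dust', 'how'] (min_width=14, slack=3)
Line 6: ['release', 'you', 'page'] (min_width=16, slack=1)
Line 7: ['silver', 'robot'] (min_width=12, slack=5)

Answer: |     version that|
|   train you that|
| silver good bean|
|desert photograph|
|   tower dust how|
| release you page|
|     silver robot|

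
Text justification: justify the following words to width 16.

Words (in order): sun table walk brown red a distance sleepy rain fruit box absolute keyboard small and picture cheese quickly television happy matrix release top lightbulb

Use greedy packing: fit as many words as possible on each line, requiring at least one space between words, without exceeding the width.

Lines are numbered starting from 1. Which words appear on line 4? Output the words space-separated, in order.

Answer: rain fruit box

Derivation:
Line 1: ['sun', 'table', 'walk'] (min_width=14, slack=2)
Line 2: ['brown', 'red', 'a'] (min_width=11, slack=5)
Line 3: ['distance', 'sleepy'] (min_width=15, slack=1)
Line 4: ['rain', 'fruit', 'box'] (min_width=14, slack=2)
Line 5: ['absolute'] (min_width=8, slack=8)
Line 6: ['keyboard', 'small'] (min_width=14, slack=2)
Line 7: ['and', 'picture'] (min_width=11, slack=5)
Line 8: ['cheese', 'quickly'] (min_width=14, slack=2)
Line 9: ['television', 'happy'] (min_width=16, slack=0)
Line 10: ['matrix', 'release'] (min_width=14, slack=2)
Line 11: ['top', 'lightbulb'] (min_width=13, slack=3)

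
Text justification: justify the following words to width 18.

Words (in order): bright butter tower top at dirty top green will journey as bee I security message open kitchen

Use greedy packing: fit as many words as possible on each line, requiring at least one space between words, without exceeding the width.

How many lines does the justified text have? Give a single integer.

Answer: 6

Derivation:
Line 1: ['bright', 'butter'] (min_width=13, slack=5)
Line 2: ['tower', 'top', 'at', 'dirty'] (min_width=18, slack=0)
Line 3: ['top', 'green', 'will'] (min_width=14, slack=4)
Line 4: ['journey', 'as', 'bee', 'I'] (min_width=16, slack=2)
Line 5: ['security', 'message'] (min_width=16, slack=2)
Line 6: ['open', 'kitchen'] (min_width=12, slack=6)
Total lines: 6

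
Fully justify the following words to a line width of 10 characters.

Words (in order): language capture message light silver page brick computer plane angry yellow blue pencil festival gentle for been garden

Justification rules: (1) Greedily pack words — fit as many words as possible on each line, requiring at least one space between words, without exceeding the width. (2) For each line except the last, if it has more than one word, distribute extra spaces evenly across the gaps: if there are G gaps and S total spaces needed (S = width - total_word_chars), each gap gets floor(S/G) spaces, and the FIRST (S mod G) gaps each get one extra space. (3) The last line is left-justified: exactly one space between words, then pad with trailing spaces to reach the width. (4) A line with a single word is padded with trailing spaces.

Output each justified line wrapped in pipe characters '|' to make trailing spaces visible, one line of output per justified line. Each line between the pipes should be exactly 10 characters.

Answer: |language  |
|capture   |
|message   |
|light     |
|silver    |
|page brick|
|computer  |
|plane     |
|angry     |
|yellow    |
|blue      |
|pencil    |
|festival  |
|gentle for|
|been      |
|garden    |

Derivation:
Line 1: ['language'] (min_width=8, slack=2)
Line 2: ['capture'] (min_width=7, slack=3)
Line 3: ['message'] (min_width=7, slack=3)
Line 4: ['light'] (min_width=5, slack=5)
Line 5: ['silver'] (min_width=6, slack=4)
Line 6: ['page', 'brick'] (min_width=10, slack=0)
Line 7: ['computer'] (min_width=8, slack=2)
Line 8: ['plane'] (min_width=5, slack=5)
Line 9: ['angry'] (min_width=5, slack=5)
Line 10: ['yellow'] (min_width=6, slack=4)
Line 11: ['blue'] (min_width=4, slack=6)
Line 12: ['pencil'] (min_width=6, slack=4)
Line 13: ['festival'] (min_width=8, slack=2)
Line 14: ['gentle', 'for'] (min_width=10, slack=0)
Line 15: ['been'] (min_width=4, slack=6)
Line 16: ['garden'] (min_width=6, slack=4)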